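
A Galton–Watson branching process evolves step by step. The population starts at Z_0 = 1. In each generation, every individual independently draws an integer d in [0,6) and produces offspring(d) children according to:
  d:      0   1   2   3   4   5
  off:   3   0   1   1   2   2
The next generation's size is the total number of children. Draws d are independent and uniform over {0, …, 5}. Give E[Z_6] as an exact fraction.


729/64

Outcome values over d=0..5: [3, 0, 1, 1, 2, 2]
Σy = 9, Σy² = 19, M = 6
μ = 9/6 = 3/2,  σ² = 19/6 − (3/2)² = 11/12
E[Z_0] = 1
E[Z_1] = 3/2·E[Z_0] = 3/2
E[Z_2] = 3/2·E[Z_1] = 9/4
E[Z_3] = 3/2·E[Z_2] = 27/8
E[Z_4] = 3/2·E[Z_3] = 81/16
E[Z_5] = 3/2·E[Z_4] = 243/32
E[Z_6] = 3/2·E[Z_5] = 729/64


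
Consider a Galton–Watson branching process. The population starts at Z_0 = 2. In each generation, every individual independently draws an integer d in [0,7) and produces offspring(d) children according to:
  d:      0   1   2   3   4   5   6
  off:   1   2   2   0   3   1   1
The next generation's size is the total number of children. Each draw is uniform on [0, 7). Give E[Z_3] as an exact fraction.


Outcome values over d=0..6: [1, 2, 2, 0, 3, 1, 1]
Σy = 10, Σy² = 20, M = 7
μ = 10/7 = 10/7,  σ² = 20/7 − (10/7)² = 40/49
E[Z_0] = 2
E[Z_1] = 10/7·E[Z_0] = 20/7
E[Z_2] = 10/7·E[Z_1] = 200/49
E[Z_3] = 10/7·E[Z_2] = 2000/343

2000/343


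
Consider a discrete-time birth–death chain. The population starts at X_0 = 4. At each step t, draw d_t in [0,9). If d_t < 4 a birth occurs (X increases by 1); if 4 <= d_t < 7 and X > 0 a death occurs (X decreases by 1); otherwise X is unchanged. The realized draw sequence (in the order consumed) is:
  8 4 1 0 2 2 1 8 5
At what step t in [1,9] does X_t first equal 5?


t=0: X=4, d=8 → hold, X_1=4
t=1: X=4, d=4 → death, X_2=3
t=2: X=3, d=1 → birth, X_3=4
t=3: X=4, d=0 → birth, X_4=5
t=4: X=5, d=2 → birth, X_5=6
t=5: X=6, d=2 → birth, X_6=7
t=6: X=7, d=1 → birth, X_7=8
t=7: X=8, d=8 → hold, X_8=8
t=8: X=8, d=5 → death, X_9=7

4


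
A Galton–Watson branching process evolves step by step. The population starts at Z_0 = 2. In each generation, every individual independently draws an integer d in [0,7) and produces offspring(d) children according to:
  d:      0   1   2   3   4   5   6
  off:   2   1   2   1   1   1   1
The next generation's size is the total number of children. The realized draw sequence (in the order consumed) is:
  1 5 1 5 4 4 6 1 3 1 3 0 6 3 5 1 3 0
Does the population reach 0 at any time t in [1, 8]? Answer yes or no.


gen 0: Z_0=2, draws=[1, 5], offspring=[1, 1], Z_1=2
gen 1: Z_1=2, draws=[1, 5], offspring=[1, 1], Z_2=2
gen 2: Z_2=2, draws=[4, 4], offspring=[1, 1], Z_3=2
gen 3: Z_3=2, draws=[6, 1], offspring=[1, 1], Z_4=2
gen 4: Z_4=2, draws=[3, 1], offspring=[1, 1], Z_5=2
gen 5: Z_5=2, draws=[3, 0], offspring=[1, 2], Z_6=3
gen 6: Z_6=3, draws=[6, 3, 5], offspring=[1, 1, 1], Z_7=3
gen 7: Z_7=3, draws=[1, 3, 0], offspring=[1, 1, 2], Z_8=4

no


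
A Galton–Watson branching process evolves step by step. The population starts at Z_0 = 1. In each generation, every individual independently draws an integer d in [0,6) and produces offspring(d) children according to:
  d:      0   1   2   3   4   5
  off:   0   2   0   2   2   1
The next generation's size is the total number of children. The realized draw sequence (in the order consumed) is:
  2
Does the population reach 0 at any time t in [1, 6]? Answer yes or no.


gen 0: Z_0=1, draws=[2], offspring=[0], Z_1=0
gen 1: Z_1=0, draws=[], offspring=[], Z_2=0
gen 2: Z_2=0, draws=[], offspring=[], Z_3=0
gen 3: Z_3=0, draws=[], offspring=[], Z_4=0
gen 4: Z_4=0, draws=[], offspring=[], Z_5=0
gen 5: Z_5=0, draws=[], offspring=[], Z_6=0

yes


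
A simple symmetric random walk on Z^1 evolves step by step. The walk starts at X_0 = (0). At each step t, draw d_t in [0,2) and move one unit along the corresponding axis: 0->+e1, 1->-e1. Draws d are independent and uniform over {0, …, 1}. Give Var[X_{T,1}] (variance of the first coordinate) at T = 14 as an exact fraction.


14

Outcome values over d=0..1: [1, -1]
Σy = 0, Σy² = 2, M = 2
μ = 0/2 = 0,  σ² = 2/2 − (0)² = 1
Independent increments: Var[X_14] = 14·σ² = 14·(1) = 14


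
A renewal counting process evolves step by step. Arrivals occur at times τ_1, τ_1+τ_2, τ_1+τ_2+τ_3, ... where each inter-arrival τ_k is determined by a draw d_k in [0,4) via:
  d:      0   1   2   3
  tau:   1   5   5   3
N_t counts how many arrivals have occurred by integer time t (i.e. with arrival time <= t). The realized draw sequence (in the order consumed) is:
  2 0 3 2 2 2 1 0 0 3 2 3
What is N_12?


draw d_1=2: τ_1=5, arrival time A_1=5
draw d_2=0: τ_2=1, arrival time A_2=6
draw d_3=3: τ_3=3, arrival time A_3=9
draw d_4=2: τ_4=5, arrival time A_4=14
draw d_5=2: τ_5=5, arrival time A_5=19
draw d_6=2: τ_6=5, arrival time A_6=24
draw d_7=1: τ_7=5, arrival time A_7=29
draw d_8=0: τ_8=1, arrival time A_8=30
draw d_9=0: τ_9=1, arrival time A_9=31
draw d_10=3: τ_10=3, arrival time A_10=34
draw d_11=2: τ_11=5, arrival time A_11=39
draw d_12=3: τ_12=3, arrival time A_12=42
N_t over t=0..12: 0:0 1:0 2:0 3:0 4:0 5:1 6:2 7:2 8:2 9:3 10:3 11:3 12:3

3


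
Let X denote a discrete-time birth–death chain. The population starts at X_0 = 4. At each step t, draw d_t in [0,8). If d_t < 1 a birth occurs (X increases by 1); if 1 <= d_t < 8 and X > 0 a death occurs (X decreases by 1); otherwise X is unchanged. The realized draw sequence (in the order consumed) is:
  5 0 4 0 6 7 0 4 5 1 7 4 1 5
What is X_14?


0

t=0: X=4, d=5 → death, X_1=3
t=1: X=3, d=0 → birth, X_2=4
t=2: X=4, d=4 → death, X_3=3
t=3: X=3, d=0 → birth, X_4=4
t=4: X=4, d=6 → death, X_5=3
t=5: X=3, d=7 → death, X_6=2
t=6: X=2, d=0 → birth, X_7=3
t=7: X=3, d=4 → death, X_8=2
t=8: X=2, d=5 → death, X_9=1
t=9: X=1, d=1 → death, X_10=0
t=10: X=0, d=7 → hold, X_11=0
t=11: X=0, d=4 → hold, X_12=0
t=12: X=0, d=1 → hold, X_13=0
t=13: X=0, d=5 → hold, X_14=0


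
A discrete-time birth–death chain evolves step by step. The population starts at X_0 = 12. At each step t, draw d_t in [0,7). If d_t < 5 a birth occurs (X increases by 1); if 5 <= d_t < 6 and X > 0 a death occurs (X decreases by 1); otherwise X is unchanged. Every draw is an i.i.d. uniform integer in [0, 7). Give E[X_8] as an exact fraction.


X can drop by at most 1 per step and X_0 = 12 > T = 8, so X_t >= 12 − t >= 4 > 0 for every t <= 8: the floor at 0 (the 'and X > 0' condition) never binds. Hence X_8 = X_0 + Σ_{t<8} Y_t with i.i.d. increments Y_t = y(d_t) ∈ {+1, −1, 0}.
Outcome values over d=0..6: [1, 1, 1, 1, 1, -1, 0]
Σy = 4, Σy² = 6, M = 7
μ = 4/7 = 4/7,  σ² = 6/7 − (4/7)² = 26/49
E[X_8] = 12 + 8·(4/7) = 116/7

116/7


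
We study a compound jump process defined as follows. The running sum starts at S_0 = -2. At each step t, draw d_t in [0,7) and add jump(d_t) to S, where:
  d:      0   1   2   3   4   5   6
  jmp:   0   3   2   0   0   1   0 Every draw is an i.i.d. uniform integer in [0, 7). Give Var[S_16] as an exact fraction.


992/49

Outcome values over d=0..6: [0, 3, 2, 0, 0, 1, 0]
Σy = 6, Σy² = 14, M = 7
μ = 6/7 = 6/7,  σ² = 14/7 − (6/7)² = 62/49
Independent increments: Var[S_16] = 16·σ² = 16·(62/49) = 992/49


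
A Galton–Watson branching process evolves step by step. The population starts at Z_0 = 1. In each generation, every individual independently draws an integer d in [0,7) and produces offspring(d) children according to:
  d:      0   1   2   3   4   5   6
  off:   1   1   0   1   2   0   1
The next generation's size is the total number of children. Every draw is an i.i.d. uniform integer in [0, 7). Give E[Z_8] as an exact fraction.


Outcome values over d=0..6: [1, 1, 0, 1, 2, 0, 1]
Σy = 6, Σy² = 8, M = 7
μ = 6/7 = 6/7,  σ² = 8/7 − (6/7)² = 20/49
E[Z_0] = 1
E[Z_1] = 6/7·E[Z_0] = 6/7
E[Z_2] = 6/7·E[Z_1] = 36/49
E[Z_3] = 6/7·E[Z_2] = 216/343
E[Z_4] = 6/7·E[Z_3] = 1296/2401
E[Z_5] = 6/7·E[Z_4] = 7776/16807
E[Z_6] = 6/7·E[Z_5] = 46656/117649
E[Z_7] = 6/7·E[Z_6] = 279936/823543
E[Z_8] = 6/7·E[Z_7] = 1679616/5764801

1679616/5764801


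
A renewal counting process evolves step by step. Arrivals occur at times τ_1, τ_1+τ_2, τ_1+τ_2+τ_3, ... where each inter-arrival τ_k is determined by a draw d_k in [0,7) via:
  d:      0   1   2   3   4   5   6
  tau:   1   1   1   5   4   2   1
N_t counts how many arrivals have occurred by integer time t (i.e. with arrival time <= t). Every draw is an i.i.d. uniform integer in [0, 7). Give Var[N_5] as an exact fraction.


434118436/282475249

Inter-arrival values over d=0..6: [1, 1, 1, 5, 4, 2, 1]
Each d has probability 1/7, so the pmf of τ is: f(1) = 4/7, f(2) = 1/7, f(4) = 1/7, f(5) = 1/7
Let p_n(j) = P(N_n = j), with p_0 = [1]. Condition on τ_1: p_n(0) = P(τ > n), and for j >= 1, p_n(j) = Σ_{k<=n} f(k)·p_{n−k}(j−1)
p_1 = [3/7, 4/7]  (j = 0..1)
p_2 = [2/7, 19/49, 16/49]  (j = 0..2)
p_3 = [2/7, 11/49, 104/343, 64/343]  (j = 0..3)
p_4 = [1/7, 17/49, 9/49, 528/2401, 256/2401]  (j = 0..4)
p_5 = [0, 16/49, 107/343, 356/2401, 2560/16807, 1024/16807]  (j = 0..5)
E[N_5] = Σ j·p_5(j) = 38810/16807;  E[N_5²] = Σ j²·p_5(j) = 115448/16807
Var[N_5] = 115448/16807 − (38810/16807)² = 434118436/282475249


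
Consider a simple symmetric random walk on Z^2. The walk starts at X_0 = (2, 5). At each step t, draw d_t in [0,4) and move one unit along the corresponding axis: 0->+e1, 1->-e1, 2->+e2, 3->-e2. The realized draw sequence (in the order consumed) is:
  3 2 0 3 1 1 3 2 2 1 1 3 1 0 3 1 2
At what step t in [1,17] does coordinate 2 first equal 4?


t=0: X=(2, 5), d=3 → -e2, X_1=(2, 4)
t=1: X=(2, 4), d=2 → +e2, X_2=(2, 5)
t=2: X=(2, 5), d=0 → +e1, X_3=(3, 5)
t=3: X=(3, 5), d=3 → -e2, X_4=(3, 4)
t=4: X=(3, 4), d=1 → -e1, X_5=(2, 4)
t=5: X=(2, 4), d=1 → -e1, X_6=(1, 4)
t=6: X=(1, 4), d=3 → -e2, X_7=(1, 3)
t=7: X=(1, 3), d=2 → +e2, X_8=(1, 4)
t=8: X=(1, 4), d=2 → +e2, X_9=(1, 5)
t=9: X=(1, 5), d=1 → -e1, X_10=(0, 5)
t=10: X=(0, 5), d=1 → -e1, X_11=(-1, 5)
t=11: X=(-1, 5), d=3 → -e2, X_12=(-1, 4)
t=12: X=(-1, 4), d=1 → -e1, X_13=(-2, 4)
t=13: X=(-2, 4), d=0 → +e1, X_14=(-1, 4)
t=14: X=(-1, 4), d=3 → -e2, X_15=(-1, 3)
t=15: X=(-1, 3), d=1 → -e1, X_16=(-2, 3)
t=16: X=(-2, 3), d=2 → +e2, X_17=(-2, 4)

1


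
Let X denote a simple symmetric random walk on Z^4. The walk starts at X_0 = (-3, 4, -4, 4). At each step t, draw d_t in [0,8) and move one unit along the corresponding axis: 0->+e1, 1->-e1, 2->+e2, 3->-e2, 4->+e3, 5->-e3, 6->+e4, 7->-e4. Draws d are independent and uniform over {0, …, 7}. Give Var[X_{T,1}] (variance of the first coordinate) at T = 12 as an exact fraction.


Outcome values over d=0..7: [1, -1, 0, 0, 0, 0, 0, 0]
Σy = 0, Σy² = 2, M = 8
μ = 0/8 = 0,  σ² = 2/8 − (0)² = 1/4
Independent increments: Var[X_12] = 12·σ² = 12·(1/4) = 3

3


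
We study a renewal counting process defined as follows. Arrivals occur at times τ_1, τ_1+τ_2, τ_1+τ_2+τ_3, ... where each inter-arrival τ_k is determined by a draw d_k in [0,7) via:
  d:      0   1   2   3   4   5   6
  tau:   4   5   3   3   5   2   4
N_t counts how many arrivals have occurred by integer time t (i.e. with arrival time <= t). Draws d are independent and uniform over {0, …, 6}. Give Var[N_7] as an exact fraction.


696/2401

Inter-arrival values over d=0..6: [4, 5, 3, 3, 5, 2, 4]
Each d has probability 1/7, so the pmf of τ is: f(2) = 1/7, f(3) = 2/7, f(4) = 2/7, f(5) = 2/7
Let p_n(j) = P(N_n = j), with p_0 = [1]. Condition on τ_1: p_n(0) = P(τ > n), and for j >= 1, p_n(j) = Σ_{k<=n} f(k)·p_{n−k}(j−1)
p_1 = [1]  (j = 0)
p_2 = [6/7, 1/7]  (j = 0..1)
p_3 = [4/7, 3/7]  (j = 0..1)
p_4 = [2/7, 34/49, 1/49]  (j = 0..2)
p_5 = [0, 44/49, 5/49]  (j = 0..2)
p_6 = [0, 36/49, 90/343, 1/343]  (j = 0..3)
p_7 = [0, 24/49, 24/49, 1/49]  (j = 0..3)
E[N_7] = Σ j·p_7(j) = 75/49;  E[N_7²] = Σ j²·p_7(j) = 129/49
Var[N_7] = 129/49 − (75/49)² = 696/2401


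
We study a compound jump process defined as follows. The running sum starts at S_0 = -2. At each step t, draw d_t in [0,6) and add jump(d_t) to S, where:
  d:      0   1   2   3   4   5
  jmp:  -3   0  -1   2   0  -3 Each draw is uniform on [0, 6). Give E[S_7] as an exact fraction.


-47/6

Outcome values over d=0..5: [-3, 0, -1, 2, 0, -3]
Σy = -5, Σy² = 23, M = 6
μ = -5/6 = -5/6,  σ² = 23/6 − (-5/6)² = 113/36
E[S_7] = -2 + 7·(-5/6) = -47/6


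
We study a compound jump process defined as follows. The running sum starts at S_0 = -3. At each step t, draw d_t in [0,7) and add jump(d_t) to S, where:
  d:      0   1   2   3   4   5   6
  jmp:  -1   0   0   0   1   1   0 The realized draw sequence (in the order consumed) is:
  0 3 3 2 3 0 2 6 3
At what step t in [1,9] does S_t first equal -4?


1

t=0: S=-3, d=0, jump=-1, S_1=-4
t=1: S=-4, d=3, jump=0, S_2=-4
t=2: S=-4, d=3, jump=0, S_3=-4
t=3: S=-4, d=2, jump=0, S_4=-4
t=4: S=-4, d=3, jump=0, S_5=-4
t=5: S=-4, d=0, jump=-1, S_6=-5
t=6: S=-5, d=2, jump=0, S_7=-5
t=7: S=-5, d=6, jump=0, S_8=-5
t=8: S=-5, d=3, jump=0, S_9=-5


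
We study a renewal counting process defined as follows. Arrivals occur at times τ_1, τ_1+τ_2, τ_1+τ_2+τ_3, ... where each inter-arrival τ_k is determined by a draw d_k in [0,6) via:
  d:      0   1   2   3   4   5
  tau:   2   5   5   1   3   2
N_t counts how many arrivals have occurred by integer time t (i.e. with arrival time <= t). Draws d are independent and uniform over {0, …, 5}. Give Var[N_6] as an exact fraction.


1487512271/2176782336

Inter-arrival values over d=0..5: [2, 5, 5, 1, 3, 2]
Each d has probability 1/6, so the pmf of τ is: f(1) = 1/6, f(2) = 1/3, f(3) = 1/6, f(5) = 1/3
Let p_n(j) = P(N_n = j), with p_0 = [1]. Condition on τ_1: p_n(0) = P(τ > n), and for j >= 1, p_n(j) = Σ_{k<=n} f(k)·p_{n−k}(j−1)
p_1 = [5/6, 1/6]  (j = 0..1)
p_2 = [1/2, 17/36, 1/36]  (j = 0..2)
p_3 = [1/3, 19/36, 29/216, 1/216]  (j = 0..3)
p_4 = [1/3, 13/36, 59/216, 41/1296, 1/1296]  (j = 0..4)
p_5 = [0, 7/12, 17/54, 41/432, 53/7776, 1/7776]  (j = 0..5)
p_6 = [0, 4/9, 13/36, 215/1296, 211/7776, 65/46656, 1/46656]  (j = 0..6)
E[N_6] = Σ j·p_6(j) = 83047/46656;  E[N_6²] = Σ j²·p_6(j) = 179705/46656
Var[N_6] = 179705/46656 − (83047/46656)² = 1487512271/2176782336


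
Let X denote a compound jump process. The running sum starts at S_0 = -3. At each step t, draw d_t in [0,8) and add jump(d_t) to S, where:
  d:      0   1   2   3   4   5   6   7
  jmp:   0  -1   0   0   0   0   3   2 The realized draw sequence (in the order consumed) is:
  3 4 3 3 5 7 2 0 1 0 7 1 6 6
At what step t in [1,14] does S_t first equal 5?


14

t=0: S=-3, d=3, jump=0, S_1=-3
t=1: S=-3, d=4, jump=0, S_2=-3
t=2: S=-3, d=3, jump=0, S_3=-3
t=3: S=-3, d=3, jump=0, S_4=-3
t=4: S=-3, d=5, jump=0, S_5=-3
t=5: S=-3, d=7, jump=2, S_6=-1
t=6: S=-1, d=2, jump=0, S_7=-1
t=7: S=-1, d=0, jump=0, S_8=-1
t=8: S=-1, d=1, jump=-1, S_9=-2
t=9: S=-2, d=0, jump=0, S_10=-2
t=10: S=-2, d=7, jump=2, S_11=0
t=11: S=0, d=1, jump=-1, S_12=-1
t=12: S=-1, d=6, jump=3, S_13=2
t=13: S=2, d=6, jump=3, S_14=5


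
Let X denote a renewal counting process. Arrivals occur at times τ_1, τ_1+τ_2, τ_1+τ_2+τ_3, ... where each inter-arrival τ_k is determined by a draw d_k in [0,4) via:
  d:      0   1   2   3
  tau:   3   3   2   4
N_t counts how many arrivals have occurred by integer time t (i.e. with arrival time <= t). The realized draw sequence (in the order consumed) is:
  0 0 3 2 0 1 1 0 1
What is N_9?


2

draw d_1=0: τ_1=3, arrival time A_1=3
draw d_2=0: τ_2=3, arrival time A_2=6
draw d_3=3: τ_3=4, arrival time A_3=10
draw d_4=2: τ_4=2, arrival time A_4=12
draw d_5=0: τ_5=3, arrival time A_5=15
draw d_6=1: τ_6=3, arrival time A_6=18
draw d_7=1: τ_7=3, arrival time A_7=21
draw d_8=0: τ_8=3, arrival time A_8=24
draw d_9=1: τ_9=3, arrival time A_9=27
N_t over t=0..9: 0:0 1:0 2:0 3:1 4:1 5:1 6:2 7:2 8:2 9:2


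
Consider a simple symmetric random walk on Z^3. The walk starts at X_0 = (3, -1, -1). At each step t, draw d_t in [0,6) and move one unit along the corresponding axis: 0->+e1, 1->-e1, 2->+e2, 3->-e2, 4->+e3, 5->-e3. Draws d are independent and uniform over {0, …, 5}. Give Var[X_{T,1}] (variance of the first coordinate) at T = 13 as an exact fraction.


Outcome values over d=0..5: [1, -1, 0, 0, 0, 0]
Σy = 0, Σy² = 2, M = 6
μ = 0/6 = 0,  σ² = 2/6 − (0)² = 1/3
Independent increments: Var[X_13] = 13·σ² = 13·(1/3) = 13/3

13/3


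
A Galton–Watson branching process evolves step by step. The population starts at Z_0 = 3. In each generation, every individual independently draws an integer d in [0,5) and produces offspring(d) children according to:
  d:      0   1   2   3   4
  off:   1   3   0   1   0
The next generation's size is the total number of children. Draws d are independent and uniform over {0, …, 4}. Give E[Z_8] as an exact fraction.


3

Outcome values over d=0..4: [1, 3, 0, 1, 0]
Σy = 5, Σy² = 11, M = 5
μ = 5/5 = 1,  σ² = 11/5 − (1)² = 6/5
E[Z_0] = 3
E[Z_1] = 1·E[Z_0] = 3
E[Z_2] = 1·E[Z_1] = 3
E[Z_3] = 1·E[Z_2] = 3
E[Z_4] = 1·E[Z_3] = 3
E[Z_5] = 1·E[Z_4] = 3
E[Z_6] = 1·E[Z_5] = 3
E[Z_7] = 1·E[Z_6] = 3
E[Z_8] = 1·E[Z_7] = 3


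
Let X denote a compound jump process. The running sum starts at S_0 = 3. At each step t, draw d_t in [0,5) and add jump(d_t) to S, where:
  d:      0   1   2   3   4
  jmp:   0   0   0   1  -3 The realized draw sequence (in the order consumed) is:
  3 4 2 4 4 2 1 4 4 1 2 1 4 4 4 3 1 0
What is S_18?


-19

t=0: S=3, d=3, jump=1, S_1=4
t=1: S=4, d=4, jump=-3, S_2=1
t=2: S=1, d=2, jump=0, S_3=1
t=3: S=1, d=4, jump=-3, S_4=-2
t=4: S=-2, d=4, jump=-3, S_5=-5
t=5: S=-5, d=2, jump=0, S_6=-5
t=6: S=-5, d=1, jump=0, S_7=-5
t=7: S=-5, d=4, jump=-3, S_8=-8
t=8: S=-8, d=4, jump=-3, S_9=-11
t=9: S=-11, d=1, jump=0, S_10=-11
t=10: S=-11, d=2, jump=0, S_11=-11
t=11: S=-11, d=1, jump=0, S_12=-11
t=12: S=-11, d=4, jump=-3, S_13=-14
t=13: S=-14, d=4, jump=-3, S_14=-17
t=14: S=-17, d=4, jump=-3, S_15=-20
t=15: S=-20, d=3, jump=1, S_16=-19
t=16: S=-19, d=1, jump=0, S_17=-19
t=17: S=-19, d=0, jump=0, S_18=-19


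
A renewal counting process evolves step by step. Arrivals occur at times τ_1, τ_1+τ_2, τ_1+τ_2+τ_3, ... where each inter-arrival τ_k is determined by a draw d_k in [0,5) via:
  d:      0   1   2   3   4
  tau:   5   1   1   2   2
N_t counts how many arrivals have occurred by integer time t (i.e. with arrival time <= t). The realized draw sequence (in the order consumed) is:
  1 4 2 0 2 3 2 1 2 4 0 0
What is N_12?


draw d_1=1: τ_1=1, arrival time A_1=1
draw d_2=4: τ_2=2, arrival time A_2=3
draw d_3=2: τ_3=1, arrival time A_3=4
draw d_4=0: τ_4=5, arrival time A_4=9
draw d_5=2: τ_5=1, arrival time A_5=10
draw d_6=3: τ_6=2, arrival time A_6=12
draw d_7=2: τ_7=1, arrival time A_7=13
draw d_8=1: τ_8=1, arrival time A_8=14
draw d_9=2: τ_9=1, arrival time A_9=15
draw d_10=4: τ_10=2, arrival time A_10=17
draw d_11=0: τ_11=5, arrival time A_11=22
draw d_12=0: τ_12=5, arrival time A_12=27
N_t over t=0..12: 0:0 1:1 2:1 3:2 4:3 5:3 6:3 7:3 8:3 9:4 10:5 11:5 12:6

6


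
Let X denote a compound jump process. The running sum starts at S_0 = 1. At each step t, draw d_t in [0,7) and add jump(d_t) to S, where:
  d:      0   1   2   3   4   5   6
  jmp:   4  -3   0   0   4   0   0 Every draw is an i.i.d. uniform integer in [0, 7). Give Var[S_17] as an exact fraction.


4454/49

Outcome values over d=0..6: [4, -3, 0, 0, 4, 0, 0]
Σy = 5, Σy² = 41, M = 7
μ = 5/7 = 5/7,  σ² = 41/7 − (5/7)² = 262/49
Independent increments: Var[S_17] = 17·σ² = 17·(262/49) = 4454/49


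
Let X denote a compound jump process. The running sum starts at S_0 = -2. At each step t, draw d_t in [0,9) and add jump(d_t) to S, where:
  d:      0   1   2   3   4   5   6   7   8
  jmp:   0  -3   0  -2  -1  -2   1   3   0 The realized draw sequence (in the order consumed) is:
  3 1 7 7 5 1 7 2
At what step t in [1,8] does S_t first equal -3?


t=0: S=-2, d=3, jump=-2, S_1=-4
t=1: S=-4, d=1, jump=-3, S_2=-7
t=2: S=-7, d=7, jump=3, S_3=-4
t=3: S=-4, d=7, jump=3, S_4=-1
t=4: S=-1, d=5, jump=-2, S_5=-3
t=5: S=-3, d=1, jump=-3, S_6=-6
t=6: S=-6, d=7, jump=3, S_7=-3
t=7: S=-3, d=2, jump=0, S_8=-3

5


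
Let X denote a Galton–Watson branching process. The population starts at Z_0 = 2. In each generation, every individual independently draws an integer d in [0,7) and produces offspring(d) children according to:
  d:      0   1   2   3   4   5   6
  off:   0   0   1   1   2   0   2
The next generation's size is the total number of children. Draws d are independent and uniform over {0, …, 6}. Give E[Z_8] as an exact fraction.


3359232/5764801

Outcome values over d=0..6: [0, 0, 1, 1, 2, 0, 2]
Σy = 6, Σy² = 10, M = 7
μ = 6/7 = 6/7,  σ² = 10/7 − (6/7)² = 34/49
E[Z_0] = 2
E[Z_1] = 6/7·E[Z_0] = 12/7
E[Z_2] = 6/7·E[Z_1] = 72/49
E[Z_3] = 6/7·E[Z_2] = 432/343
E[Z_4] = 6/7·E[Z_3] = 2592/2401
E[Z_5] = 6/7·E[Z_4] = 15552/16807
E[Z_6] = 6/7·E[Z_5] = 93312/117649
E[Z_7] = 6/7·E[Z_6] = 559872/823543
E[Z_8] = 6/7·E[Z_7] = 3359232/5764801


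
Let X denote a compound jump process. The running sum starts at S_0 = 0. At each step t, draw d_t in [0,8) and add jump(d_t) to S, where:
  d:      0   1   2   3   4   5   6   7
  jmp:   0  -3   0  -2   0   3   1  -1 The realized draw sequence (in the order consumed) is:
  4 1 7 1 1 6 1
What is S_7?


t=0: S=0, d=4, jump=0, S_1=0
t=1: S=0, d=1, jump=-3, S_2=-3
t=2: S=-3, d=7, jump=-1, S_3=-4
t=3: S=-4, d=1, jump=-3, S_4=-7
t=4: S=-7, d=1, jump=-3, S_5=-10
t=5: S=-10, d=6, jump=1, S_6=-9
t=6: S=-9, d=1, jump=-3, S_7=-12

-12


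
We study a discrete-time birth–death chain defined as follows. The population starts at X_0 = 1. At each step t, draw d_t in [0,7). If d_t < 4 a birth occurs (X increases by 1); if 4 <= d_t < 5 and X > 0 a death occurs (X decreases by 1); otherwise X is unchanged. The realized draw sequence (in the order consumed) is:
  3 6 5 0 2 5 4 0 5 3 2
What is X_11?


t=0: X=1, d=3 → birth, X_1=2
t=1: X=2, d=6 → hold, X_2=2
t=2: X=2, d=5 → hold, X_3=2
t=3: X=2, d=0 → birth, X_4=3
t=4: X=3, d=2 → birth, X_5=4
t=5: X=4, d=5 → hold, X_6=4
t=6: X=4, d=4 → death, X_7=3
t=7: X=3, d=0 → birth, X_8=4
t=8: X=4, d=5 → hold, X_9=4
t=9: X=4, d=3 → birth, X_10=5
t=10: X=5, d=2 → birth, X_11=6

6


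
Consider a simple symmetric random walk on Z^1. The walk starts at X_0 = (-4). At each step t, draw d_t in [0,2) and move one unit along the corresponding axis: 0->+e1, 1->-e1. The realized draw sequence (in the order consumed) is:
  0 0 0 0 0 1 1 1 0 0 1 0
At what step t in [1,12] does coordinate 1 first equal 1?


5

t=0: X=(-4), d=0 → +e1, X_1=(-3)
t=1: X=(-3), d=0 → +e1, X_2=(-2)
t=2: X=(-2), d=0 → +e1, X_3=(-1)
t=3: X=(-1), d=0 → +e1, X_4=(0)
t=4: X=(0), d=0 → +e1, X_5=(1)
t=5: X=(1), d=1 → -e1, X_6=(0)
t=6: X=(0), d=1 → -e1, X_7=(-1)
t=7: X=(-1), d=1 → -e1, X_8=(-2)
t=8: X=(-2), d=0 → +e1, X_9=(-1)
t=9: X=(-1), d=0 → +e1, X_10=(0)
t=10: X=(0), d=1 → -e1, X_11=(-1)
t=11: X=(-1), d=0 → +e1, X_12=(0)


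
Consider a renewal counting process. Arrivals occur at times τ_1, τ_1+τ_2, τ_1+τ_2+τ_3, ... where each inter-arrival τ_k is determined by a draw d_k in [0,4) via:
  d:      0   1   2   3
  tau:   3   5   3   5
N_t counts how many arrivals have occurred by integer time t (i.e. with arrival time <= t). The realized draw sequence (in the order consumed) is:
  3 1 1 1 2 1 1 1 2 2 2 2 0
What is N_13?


draw d_1=3: τ_1=5, arrival time A_1=5
draw d_2=1: τ_2=5, arrival time A_2=10
draw d_3=1: τ_3=5, arrival time A_3=15
draw d_4=1: τ_4=5, arrival time A_4=20
draw d_5=2: τ_5=3, arrival time A_5=23
draw d_6=1: τ_6=5, arrival time A_6=28
draw d_7=1: τ_7=5, arrival time A_7=33
draw d_8=1: τ_8=5, arrival time A_8=38
draw d_9=2: τ_9=3, arrival time A_9=41
draw d_10=2: τ_10=3, arrival time A_10=44
draw d_11=2: τ_11=3, arrival time A_11=47
draw d_12=2: τ_12=3, arrival time A_12=50
draw d_13=0: τ_13=3, arrival time A_13=53
N_t over t=0..13: 0:0 1:0 2:0 3:0 4:0 5:1 6:1 7:1 8:1 9:1 10:2 11:2 12:2 13:2

2


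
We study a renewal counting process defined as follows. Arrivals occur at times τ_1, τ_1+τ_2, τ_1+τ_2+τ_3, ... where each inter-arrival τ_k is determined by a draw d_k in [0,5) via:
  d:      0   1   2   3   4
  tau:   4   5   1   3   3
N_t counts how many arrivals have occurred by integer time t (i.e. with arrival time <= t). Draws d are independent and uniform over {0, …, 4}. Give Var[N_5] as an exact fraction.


Inter-arrival values over d=0..4: [4, 5, 1, 3, 3]
Each d has probability 1/5, so the pmf of τ is: f(1) = 1/5, f(3) = 2/5, f(4) = 1/5, f(5) = 1/5
Let p_n(j) = P(N_n = j), with p_0 = [1]. Condition on τ_1: p_n(0) = P(τ > n), and for j >= 1, p_n(j) = Σ_{k<=n} f(k)·p_{n−k}(j−1)
p_1 = [4/5, 1/5]  (j = 0..1)
p_2 = [4/5, 4/25, 1/25]  (j = 0..2)
p_3 = [2/5, 14/25, 4/125, 1/125]  (j = 0..3)
p_4 = [1/5, 3/5, 24/125, 4/625, 1/625]  (j = 0..4)
p_5 = [0, 18/25, 28/125, 34/625, 4/3125, 1/3125]  (j = 0..5)
E[N_5] = Σ j·p_5(j) = 4181/3125;  E[N_5²] = Σ j²·p_5(j) = 6669/3125
Var[N_5] = 6669/3125 − (4181/3125)² = 3359864/9765625

3359864/9765625


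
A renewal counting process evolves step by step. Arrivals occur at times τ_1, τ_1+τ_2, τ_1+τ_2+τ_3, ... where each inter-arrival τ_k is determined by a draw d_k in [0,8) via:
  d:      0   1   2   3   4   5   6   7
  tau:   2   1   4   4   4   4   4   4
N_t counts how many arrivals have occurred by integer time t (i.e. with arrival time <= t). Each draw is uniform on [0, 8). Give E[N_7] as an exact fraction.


3289657/2097152

Inter-arrival values over d=0..7: [2, 1, 4, 4, 4, 4, 4, 4]
Each d has probability 1/8, so the pmf of τ is: f(1) = 1/8, f(2) = 1/8, f(4) = 3/4
Renewal equation for m(n) = E[N_n]: condition on τ_1 = k (if k <= n, one arrival plus a fresh copy on the remaining n−k steps): m(n) = F(n) + Σ_{k<=n} f(k)·m(n−k), where F(n) = P(τ <= n) and m(0) = 0
m(1) = F(1) = 1/8
m(2) = F(2) + f(1)·m(1) = 1/4 + 1/8·1/8 = 17/64
m(3) = F(3) + f(1)·m(2) + f(2)·m(1) = 1/4 + 1/8·17/64 + 1/8·1/8 = 153/512
m(4) = F(4) + f(1)·m(3) + f(2)·m(2) = 1 + 1/8·153/512 + 1/8·17/64 = 4385/4096
m(5) = F(5) + f(1)·m(4) + f(2)·m(3) + f(4)·m(1) = 1 + 1/8·4385/4096 + 1/8·153/512 + 3/4·1/8 = 41449/32768
m(6) = F(6) + f(1)·m(5) + f(2)·m(4) + f(4)·m(2) = 1 + 1/8·41449/32768 + 1/8·4385/4096 + 3/4·17/64 = 390897/262144
m(7) = F(7) + f(1)·m(6) + f(2)·m(5) + f(4)·m(3) = 1 + 1/8·390897/262144 + 1/8·41449/32768 + 3/4·153/512 = 3289657/2097152
E[N_7] = m(7) = 3289657/2097152


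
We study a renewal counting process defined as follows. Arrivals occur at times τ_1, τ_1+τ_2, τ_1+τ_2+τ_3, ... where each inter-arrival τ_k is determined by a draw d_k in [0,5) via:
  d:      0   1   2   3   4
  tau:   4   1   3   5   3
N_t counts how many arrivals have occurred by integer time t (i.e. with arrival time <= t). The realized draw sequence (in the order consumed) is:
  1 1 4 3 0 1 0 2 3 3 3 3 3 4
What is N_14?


5

draw d_1=1: τ_1=1, arrival time A_1=1
draw d_2=1: τ_2=1, arrival time A_2=2
draw d_3=4: τ_3=3, arrival time A_3=5
draw d_4=3: τ_4=5, arrival time A_4=10
draw d_5=0: τ_5=4, arrival time A_5=14
draw d_6=1: τ_6=1, arrival time A_6=15
draw d_7=0: τ_7=4, arrival time A_7=19
draw d_8=2: τ_8=3, arrival time A_8=22
draw d_9=3: τ_9=5, arrival time A_9=27
draw d_10=3: τ_10=5, arrival time A_10=32
draw d_11=3: τ_11=5, arrival time A_11=37
draw d_12=3: τ_12=5, arrival time A_12=42
draw d_13=3: τ_13=5, arrival time A_13=47
draw d_14=4: τ_14=3, arrival time A_14=50
N_t over t=0..14: 0:0 1:1 2:2 3:2 4:2 5:3 6:3 7:3 8:3 9:3 10:4 11:4 12:4 13:4 14:5


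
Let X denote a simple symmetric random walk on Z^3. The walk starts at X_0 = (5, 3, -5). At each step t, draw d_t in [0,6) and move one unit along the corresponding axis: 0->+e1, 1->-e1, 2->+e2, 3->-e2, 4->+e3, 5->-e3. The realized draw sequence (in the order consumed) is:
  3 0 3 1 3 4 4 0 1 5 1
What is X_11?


(4, 0, -4)

t=0: X=(5, 3, -5), d=3 → -e2, X_1=(5, 2, -5)
t=1: X=(5, 2, -5), d=0 → +e1, X_2=(6, 2, -5)
t=2: X=(6, 2, -5), d=3 → -e2, X_3=(6, 1, -5)
t=3: X=(6, 1, -5), d=1 → -e1, X_4=(5, 1, -5)
t=4: X=(5, 1, -5), d=3 → -e2, X_5=(5, 0, -5)
t=5: X=(5, 0, -5), d=4 → +e3, X_6=(5, 0, -4)
t=6: X=(5, 0, -4), d=4 → +e3, X_7=(5, 0, -3)
t=7: X=(5, 0, -3), d=0 → +e1, X_8=(6, 0, -3)
t=8: X=(6, 0, -3), d=1 → -e1, X_9=(5, 0, -3)
t=9: X=(5, 0, -3), d=5 → -e3, X_10=(5, 0, -4)
t=10: X=(5, 0, -4), d=1 → -e1, X_11=(4, 0, -4)


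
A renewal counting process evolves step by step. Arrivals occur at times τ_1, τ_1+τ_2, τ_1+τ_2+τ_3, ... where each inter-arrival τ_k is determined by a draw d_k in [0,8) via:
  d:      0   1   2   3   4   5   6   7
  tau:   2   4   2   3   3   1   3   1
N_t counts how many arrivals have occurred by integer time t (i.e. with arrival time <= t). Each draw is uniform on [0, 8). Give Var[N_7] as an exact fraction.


172056135/268435456

Inter-arrival values over d=0..7: [2, 4, 2, 3, 3, 1, 3, 1]
Each d has probability 1/8, so the pmf of τ is: f(1) = 1/4, f(2) = 1/4, f(3) = 3/8, f(4) = 1/8
Let p_n(j) = P(N_n = j), with p_0 = [1]. Condition on τ_1: p_n(0) = P(τ > n), and for j >= 1, p_n(j) = Σ_{k<=n} f(k)·p_{n−k}(j−1)
p_1 = [3/4, 1/4]  (j = 0..1)
p_2 = [1/2, 7/16, 1/16]  (j = 0..2)
p_3 = [1/8, 11/16, 11/64, 1/64]  (j = 0..3)
p_4 = [0, 9/16, 3/8, 15/256, 1/256]  (j = 0..4)
p_5 = [0, 5/16, 65/128, 41/256, 19/1024, 1/1024]  (j = 0..5)
p_6 = [0, 7/64, 17/32, 75/256, 31/512, 23/4096, 1/4096]  (j = 0..6)
p_7 = [0, 1/64, 103/256, 27/64, 281/2048, 87/4096, 27/16384, 1/16384]  (j = 0..7)
E[N_7] = Σ j·p_7(j) = 45077/16384;  E[N_7²] = Σ j²·p_7(j) = 134521/16384
Var[N_7] = 134521/16384 − (45077/16384)² = 172056135/268435456


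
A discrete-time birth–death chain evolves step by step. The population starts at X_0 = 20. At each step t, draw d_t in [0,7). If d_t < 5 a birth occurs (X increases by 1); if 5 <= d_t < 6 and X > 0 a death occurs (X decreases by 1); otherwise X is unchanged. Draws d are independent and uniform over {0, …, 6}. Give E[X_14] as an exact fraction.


X can drop by at most 1 per step and X_0 = 20 > T = 14, so X_t >= 20 − t >= 6 > 0 for every t <= 14: the floor at 0 (the 'and X > 0' condition) never binds. Hence X_14 = X_0 + Σ_{t<14} Y_t with i.i.d. increments Y_t = y(d_t) ∈ {+1, −1, 0}.
Outcome values over d=0..6: [1, 1, 1, 1, 1, -1, 0]
Σy = 4, Σy² = 6, M = 7
μ = 4/7 = 4/7,  σ² = 6/7 − (4/7)² = 26/49
E[X_14] = 20 + 14·(4/7) = 28

28


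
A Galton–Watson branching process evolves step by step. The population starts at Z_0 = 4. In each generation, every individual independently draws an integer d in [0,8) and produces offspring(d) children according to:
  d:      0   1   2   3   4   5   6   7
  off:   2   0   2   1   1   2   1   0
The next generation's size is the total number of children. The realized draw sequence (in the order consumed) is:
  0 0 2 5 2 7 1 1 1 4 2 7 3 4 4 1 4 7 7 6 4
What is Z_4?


2

gen 0: Z_0=4, draws=[0, 0, 2, 5], offspring=[2, 2, 2, 2], Z_1=8
gen 1: Z_1=8, draws=[2, 7, 1, 1, 1, 4, 2, 7], offspring=[2, 0, 0, 0, 0, 1, 2, 0], Z_2=5
gen 2: Z_2=5, draws=[3, 4, 4, 1, 4], offspring=[1, 1, 1, 0, 1], Z_3=4
gen 3: Z_3=4, draws=[7, 7, 6, 4], offspring=[0, 0, 1, 1], Z_4=2


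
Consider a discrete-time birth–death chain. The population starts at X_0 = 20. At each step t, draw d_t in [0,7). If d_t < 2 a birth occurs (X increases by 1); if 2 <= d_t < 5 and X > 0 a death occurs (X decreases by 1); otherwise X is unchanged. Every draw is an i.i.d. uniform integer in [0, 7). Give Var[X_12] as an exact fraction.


408/49

X can drop by at most 1 per step and X_0 = 20 > T = 12, so X_t >= 20 − t >= 8 > 0 for every t <= 12: the floor at 0 (the 'and X > 0' condition) never binds. Hence X_12 = X_0 + Σ_{t<12} Y_t with i.i.d. increments Y_t = y(d_t) ∈ {+1, −1, 0}.
Outcome values over d=0..6: [1, 1, -1, -1, -1, 0, 0]
Σy = -1, Σy² = 5, M = 7
μ = -1/7 = -1/7,  σ² = 5/7 − (-1/7)² = 34/49
Independent increments: Var[X_12] = 12·σ² = 12·(34/49) = 408/49


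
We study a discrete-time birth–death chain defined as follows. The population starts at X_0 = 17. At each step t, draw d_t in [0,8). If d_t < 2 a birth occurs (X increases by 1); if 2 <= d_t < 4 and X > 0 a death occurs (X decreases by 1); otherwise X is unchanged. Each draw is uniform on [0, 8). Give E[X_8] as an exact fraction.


X can drop by at most 1 per step and X_0 = 17 > T = 8, so X_t >= 17 − t >= 9 > 0 for every t <= 8: the floor at 0 (the 'and X > 0' condition) never binds. Hence X_8 = X_0 + Σ_{t<8} Y_t with i.i.d. increments Y_t = y(d_t) ∈ {+1, −1, 0}.
Outcome values over d=0..7: [1, 1, -1, -1, 0, 0, 0, 0]
Σy = 0, Σy² = 4, M = 8
μ = 0/8 = 0,  σ² = 4/8 − (0)² = 1/2
E[X_8] = 17 + 8·(0) = 17

17


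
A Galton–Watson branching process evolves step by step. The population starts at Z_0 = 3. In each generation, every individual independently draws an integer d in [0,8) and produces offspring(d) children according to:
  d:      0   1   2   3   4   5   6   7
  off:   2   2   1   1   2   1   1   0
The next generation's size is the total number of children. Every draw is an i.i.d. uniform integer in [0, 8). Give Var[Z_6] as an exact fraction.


756590625/16777216

Outcome values over d=0..7: [2, 2, 1, 1, 2, 1, 1, 0]
Σy = 10, Σy² = 16, M = 8
μ = 10/8 = 5/4,  σ² = 16/8 − (5/4)² = 7/16
V_0 = 0, E_0 = 3
V_1 = 7/16·E_0 + (5/4)²·V_0 = 21/16;  E_1 = 15/4
V_2 = 7/16·E_1 + (5/4)²·V_1 = 945/256;  E_2 = 75/16
V_3 = 7/16·E_2 + (5/4)²·V_2 = 32025/4096;  E_3 = 375/64
V_4 = 7/16·E_3 + (5/4)²·V_3 = 968625/65536;  E_4 = 1875/256
V_5 = 7/16·E_4 + (5/4)²·V_4 = 27575625/1048576;  E_5 = 9375/1024
V_6 = 7/16·E_5 + (5/4)²·V_5 = 756590625/16777216;  E_6 = 46875/4096


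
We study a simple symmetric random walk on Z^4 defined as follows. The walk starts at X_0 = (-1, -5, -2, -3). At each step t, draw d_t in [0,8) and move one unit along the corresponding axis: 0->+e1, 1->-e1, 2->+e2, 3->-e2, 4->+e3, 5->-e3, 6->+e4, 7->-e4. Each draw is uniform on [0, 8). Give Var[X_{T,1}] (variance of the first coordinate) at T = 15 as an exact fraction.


15/4

Outcome values over d=0..7: [1, -1, 0, 0, 0, 0, 0, 0]
Σy = 0, Σy² = 2, M = 8
μ = 0/8 = 0,  σ² = 2/8 − (0)² = 1/4
Independent increments: Var[X_15] = 15·σ² = 15·(1/4) = 15/4


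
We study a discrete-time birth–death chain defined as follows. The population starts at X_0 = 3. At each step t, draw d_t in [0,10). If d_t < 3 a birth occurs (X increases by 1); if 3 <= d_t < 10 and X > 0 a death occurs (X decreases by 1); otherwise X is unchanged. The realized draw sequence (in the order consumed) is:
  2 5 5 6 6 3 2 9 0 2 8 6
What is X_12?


0

t=0: X=3, d=2 → birth, X_1=4
t=1: X=4, d=5 → death, X_2=3
t=2: X=3, d=5 → death, X_3=2
t=3: X=2, d=6 → death, X_4=1
t=4: X=1, d=6 → death, X_5=0
t=5: X=0, d=3 → hold, X_6=0
t=6: X=0, d=2 → birth, X_7=1
t=7: X=1, d=9 → death, X_8=0
t=8: X=0, d=0 → birth, X_9=1
t=9: X=1, d=2 → birth, X_10=2
t=10: X=2, d=8 → death, X_11=1
t=11: X=1, d=6 → death, X_12=0


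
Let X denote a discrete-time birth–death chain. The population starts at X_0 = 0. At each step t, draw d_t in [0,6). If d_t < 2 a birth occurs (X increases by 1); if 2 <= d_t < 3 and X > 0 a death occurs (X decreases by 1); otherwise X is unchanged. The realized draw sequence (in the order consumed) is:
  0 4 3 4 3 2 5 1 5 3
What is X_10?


1

t=0: X=0, d=0 → birth, X_1=1
t=1: X=1, d=4 → hold, X_2=1
t=2: X=1, d=3 → hold, X_3=1
t=3: X=1, d=4 → hold, X_4=1
t=4: X=1, d=3 → hold, X_5=1
t=5: X=1, d=2 → death, X_6=0
t=6: X=0, d=5 → hold, X_7=0
t=7: X=0, d=1 → birth, X_8=1
t=8: X=1, d=5 → hold, X_9=1
t=9: X=1, d=3 → hold, X_10=1


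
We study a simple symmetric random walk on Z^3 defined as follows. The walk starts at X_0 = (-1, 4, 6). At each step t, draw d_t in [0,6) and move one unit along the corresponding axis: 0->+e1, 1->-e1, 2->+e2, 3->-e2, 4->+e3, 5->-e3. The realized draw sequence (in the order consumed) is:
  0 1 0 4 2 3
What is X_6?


(0, 4, 7)

t=0: X=(-1, 4, 6), d=0 → +e1, X_1=(0, 4, 6)
t=1: X=(0, 4, 6), d=1 → -e1, X_2=(-1, 4, 6)
t=2: X=(-1, 4, 6), d=0 → +e1, X_3=(0, 4, 6)
t=3: X=(0, 4, 6), d=4 → +e3, X_4=(0, 4, 7)
t=4: X=(0, 4, 7), d=2 → +e2, X_5=(0, 5, 7)
t=5: X=(0, 5, 7), d=3 → -e2, X_6=(0, 4, 7)


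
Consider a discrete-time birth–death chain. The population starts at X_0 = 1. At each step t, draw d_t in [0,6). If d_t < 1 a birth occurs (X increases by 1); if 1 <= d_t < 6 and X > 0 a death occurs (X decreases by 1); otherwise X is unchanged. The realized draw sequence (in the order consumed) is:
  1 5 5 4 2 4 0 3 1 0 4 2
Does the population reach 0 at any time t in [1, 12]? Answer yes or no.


t=0: X=1, d=1 → death, X_1=0
t=1: X=0, d=5 → hold, X_2=0
t=2: X=0, d=5 → hold, X_3=0
t=3: X=0, d=4 → hold, X_4=0
t=4: X=0, d=2 → hold, X_5=0
t=5: X=0, d=4 → hold, X_6=0
t=6: X=0, d=0 → birth, X_7=1
t=7: X=1, d=3 → death, X_8=0
t=8: X=0, d=1 → hold, X_9=0
t=9: X=0, d=0 → birth, X_10=1
t=10: X=1, d=4 → death, X_11=0
t=11: X=0, d=2 → hold, X_12=0

yes


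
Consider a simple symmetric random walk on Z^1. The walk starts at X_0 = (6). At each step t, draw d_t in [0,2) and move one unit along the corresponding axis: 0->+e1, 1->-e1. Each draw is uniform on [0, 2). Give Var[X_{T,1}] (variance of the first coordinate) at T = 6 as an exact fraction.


Outcome values over d=0..1: [1, -1]
Σy = 0, Σy² = 2, M = 2
μ = 0/2 = 0,  σ² = 2/2 − (0)² = 1
Independent increments: Var[X_6] = 6·σ² = 6·(1) = 6

6


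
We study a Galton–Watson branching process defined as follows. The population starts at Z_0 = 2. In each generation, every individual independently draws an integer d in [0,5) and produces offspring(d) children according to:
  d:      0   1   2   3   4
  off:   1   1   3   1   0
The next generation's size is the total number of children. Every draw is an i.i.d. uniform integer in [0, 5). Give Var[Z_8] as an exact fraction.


17320079259648/152587890625

Outcome values over d=0..4: [1, 1, 3, 1, 0]
Σy = 6, Σy² = 12, M = 5
μ = 6/5 = 6/5,  σ² = 12/5 − (6/5)² = 24/25
V_0 = 0, E_0 = 2
V_1 = 24/25·E_0 + (6/5)²·V_0 = 48/25;  E_1 = 12/5
V_2 = 24/25·E_1 + (6/5)²·V_1 = 3168/625;  E_2 = 72/25
V_3 = 24/25·E_2 + (6/5)²·V_2 = 157248/15625;  E_3 = 432/125
V_4 = 24/25·E_3 + (6/5)²·V_3 = 6956928/390625;  E_4 = 2592/625
V_5 = 24/25·E_4 + (6/5)²·V_4 = 289329408/9765625;  E_5 = 15552/3125
V_6 = 24/25·E_5 + (6/5)²·V_5 = 11582258688/244140625;  E_6 = 93312/15625
V_7 = 24/25·E_6 + (6/5)²·V_6 = 451953312768/6103515625;  E_7 = 559872/78125
V_8 = 24/25·E_7 + (6/5)²·V_7 = 17320079259648/152587890625;  E_8 = 3359232/390625


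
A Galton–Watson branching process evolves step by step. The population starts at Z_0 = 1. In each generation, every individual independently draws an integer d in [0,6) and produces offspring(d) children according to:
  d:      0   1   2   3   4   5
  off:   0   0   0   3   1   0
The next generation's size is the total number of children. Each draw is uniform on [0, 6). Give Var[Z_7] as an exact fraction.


1449536/4782969

Outcome values over d=0..5: [0, 0, 0, 3, 1, 0]
Σy = 4, Σy² = 10, M = 6
μ = 4/6 = 2/3,  σ² = 10/6 − (2/3)² = 11/9
V_0 = 0, E_0 = 1
V_1 = 11/9·E_0 + (2/3)²·V_0 = 11/9;  E_1 = 2/3
V_2 = 11/9·E_1 + (2/3)²·V_1 = 110/81;  E_2 = 4/9
V_3 = 11/9·E_2 + (2/3)²·V_2 = 836/729;  E_3 = 8/27
V_4 = 11/9·E_3 + (2/3)²·V_3 = 5720/6561;  E_4 = 16/81
V_5 = 11/9·E_4 + (2/3)²·V_4 = 37136/59049;  E_5 = 32/243
V_6 = 11/9·E_5 + (2/3)²·V_5 = 234080/531441;  E_6 = 64/729
V_7 = 11/9·E_6 + (2/3)²·V_6 = 1449536/4782969;  E_7 = 128/2187


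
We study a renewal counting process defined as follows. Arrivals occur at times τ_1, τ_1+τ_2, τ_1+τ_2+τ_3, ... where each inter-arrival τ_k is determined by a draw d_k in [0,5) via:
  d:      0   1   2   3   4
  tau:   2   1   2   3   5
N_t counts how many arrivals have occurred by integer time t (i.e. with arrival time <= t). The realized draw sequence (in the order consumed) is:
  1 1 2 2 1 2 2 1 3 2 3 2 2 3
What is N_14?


draw d_1=1: τ_1=1, arrival time A_1=1
draw d_2=1: τ_2=1, arrival time A_2=2
draw d_3=2: τ_3=2, arrival time A_3=4
draw d_4=2: τ_4=2, arrival time A_4=6
draw d_5=1: τ_5=1, arrival time A_5=7
draw d_6=2: τ_6=2, arrival time A_6=9
draw d_7=2: τ_7=2, arrival time A_7=11
draw d_8=1: τ_8=1, arrival time A_8=12
draw d_9=3: τ_9=3, arrival time A_9=15
draw d_10=2: τ_10=2, arrival time A_10=17
draw d_11=3: τ_11=3, arrival time A_11=20
draw d_12=2: τ_12=2, arrival time A_12=22
draw d_13=2: τ_13=2, arrival time A_13=24
draw d_14=3: τ_14=3, arrival time A_14=27
N_t over t=0..14: 0:0 1:1 2:2 3:2 4:3 5:3 6:4 7:5 8:5 9:6 10:6 11:7 12:8 13:8 14:8

8
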